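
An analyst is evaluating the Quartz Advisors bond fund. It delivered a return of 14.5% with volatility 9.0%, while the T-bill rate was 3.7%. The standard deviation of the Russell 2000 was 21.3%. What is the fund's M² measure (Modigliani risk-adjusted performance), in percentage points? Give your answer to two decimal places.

Sharpe = (Rp − Rf) / σp = (14.5% − 3.7%) / 9.0% = 1.2000
M² = Rf + Sharpe × σm = 3.7% + 1.2000 × 21.3% = 29.2600%

29.26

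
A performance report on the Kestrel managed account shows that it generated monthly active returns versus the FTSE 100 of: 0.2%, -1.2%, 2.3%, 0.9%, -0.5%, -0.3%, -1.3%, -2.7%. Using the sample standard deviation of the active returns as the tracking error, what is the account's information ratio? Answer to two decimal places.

Mean return μ = -2.60 / 8 = -0.3250%
Σ(r − μ)² = (0.2 − (-0.3250))² + (-1.2 − (-0.3250))² + … = 16.0550
σ = √[16.0550 / 7] = 1.5145%
IR = μ / tracking error = -0.3250 / 1.5145 = -0.2146

-0.21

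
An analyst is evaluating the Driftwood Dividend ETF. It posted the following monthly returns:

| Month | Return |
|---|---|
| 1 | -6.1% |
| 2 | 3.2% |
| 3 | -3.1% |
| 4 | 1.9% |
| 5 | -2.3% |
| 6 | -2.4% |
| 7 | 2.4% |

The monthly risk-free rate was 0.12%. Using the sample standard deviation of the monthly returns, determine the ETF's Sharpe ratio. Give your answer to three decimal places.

-0.299

r̄ = (-6.1 + 3.2 − 3.1 + 1.9 − 2.3 − 2.4 + 2.4) / 7 = -6.40 / 7 = -0.9143%
Σ(r − r̄)² = 71.6286; sample σ = √(71.6286/6) = 3.4552%
Sharpe = (r̄ − rf) / σ = (-0.9143 − 0.12) / 3.4552 = -1.0343 / 3.4552 = -0.2993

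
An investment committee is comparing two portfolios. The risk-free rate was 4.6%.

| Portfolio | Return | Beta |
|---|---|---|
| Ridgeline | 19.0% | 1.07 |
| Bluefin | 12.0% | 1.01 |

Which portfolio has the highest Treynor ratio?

Ridgeline: Treynor = (19.0% − 4.6%) / 1.07 = 13.458
Bluefin: Treynor = (12.0% − 4.6%) / 1.01 = 7.327
Highest: Ridgeline (13.458).

Ridgeline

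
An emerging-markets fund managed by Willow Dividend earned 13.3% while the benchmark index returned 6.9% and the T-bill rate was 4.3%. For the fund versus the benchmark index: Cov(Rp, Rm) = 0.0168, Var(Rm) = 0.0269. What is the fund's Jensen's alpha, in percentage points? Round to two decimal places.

7.38

β = Cov / Var = 0.0168 / 0.0269 = 0.6245
E[R] = Rf + β(Rm − Rf) = 4.3% + 0.6245 × (6.9% − 4.3%) = 5.9237%
α = Rp − E[R] = 13.3% − 5.9237% = 7.3763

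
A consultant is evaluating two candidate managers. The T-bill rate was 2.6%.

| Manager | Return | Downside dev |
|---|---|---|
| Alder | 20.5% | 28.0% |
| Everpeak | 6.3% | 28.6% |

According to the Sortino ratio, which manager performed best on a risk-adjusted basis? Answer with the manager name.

Alder

Alder: Sortino ratio = (20.5% − 2.6%) / 28.0% = 0.639
Everpeak: Sortino ratio = (6.3% − 2.6%) / 28.6% = 0.129
Highest: Alder (0.639).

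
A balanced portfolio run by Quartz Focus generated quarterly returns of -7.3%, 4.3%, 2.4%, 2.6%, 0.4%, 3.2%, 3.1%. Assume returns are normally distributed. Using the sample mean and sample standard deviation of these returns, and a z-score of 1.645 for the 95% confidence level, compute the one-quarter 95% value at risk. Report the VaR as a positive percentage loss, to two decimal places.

Mean return μ = 8.70 / 7 = 1.2429%
Σ(r − μ)² = (-7.3 − 1.2429)² + (4.3 − 1.2429)² + … = 93.4971
sample σ = √(93.4971 / 6) = √15.5829 = 3.9475%
VaR = −(μ − z·σ) = −(1.2429 − 1.645 × 3.9475) = −(-5.2507) = 5.2507%

5.25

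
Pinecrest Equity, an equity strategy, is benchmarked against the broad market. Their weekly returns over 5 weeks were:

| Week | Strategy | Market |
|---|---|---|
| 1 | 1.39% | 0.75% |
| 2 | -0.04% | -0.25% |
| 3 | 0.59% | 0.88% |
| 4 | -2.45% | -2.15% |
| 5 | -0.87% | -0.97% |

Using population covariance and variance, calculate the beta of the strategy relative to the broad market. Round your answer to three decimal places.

r̄p = -0.2760%,  r̄m = -0.3480%
Cov = Σ(rp − r̄p)(rm − r̄m) / 5 = 1.4406
Var(rm) = Σ(rm − r̄m)² / 5 = 1.2715
β = Cov / Var = 1.4406 / 1.2715 = 1.1330

1.133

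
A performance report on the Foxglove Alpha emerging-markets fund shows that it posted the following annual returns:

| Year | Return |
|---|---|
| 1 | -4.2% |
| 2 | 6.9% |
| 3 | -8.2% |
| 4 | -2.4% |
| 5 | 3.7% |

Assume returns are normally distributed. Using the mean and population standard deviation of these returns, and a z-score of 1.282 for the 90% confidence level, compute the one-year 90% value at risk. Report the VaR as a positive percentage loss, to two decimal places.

7.82

r̄ = (-4.2 + 6.9 − 8.2 − 2.4 + 3.7) / 5 = -0.8400%
Σ(r − r̄)² = (-4.2 − (-0.8400))² + (6.9 − (-0.8400))² + (-8.2 − (-0.8400))² + … = 148.4120
σ = √[148.4120 / 5] = 5.4482%
VaR = −(r̄ − z·σ) = −(-0.8400 − 1.282 × 5.4482) = −(-7.8246) = 7.8246%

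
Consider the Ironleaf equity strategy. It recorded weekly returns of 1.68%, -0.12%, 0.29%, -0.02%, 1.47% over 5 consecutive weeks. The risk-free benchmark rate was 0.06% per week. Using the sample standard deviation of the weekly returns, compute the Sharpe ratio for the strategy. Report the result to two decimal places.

r̄ = (1.68 − 0.12 + 0.29 − 0.02 + 1.47) / 5 = 3.300 / 5 = 0.6600%
Σ(r − r̄)² = (1.68 − 0.6600)² + (-0.12 − 0.6600)² + (0.29 − 0.6600)² + … = 2.9042
sample σ = √(2.9042 / 4) = √0.7261 = 0.8521%
Sharpe = (r̄ − rf) / σ = (0.6600 − 0.06) / 0.8521 = 0.6000 / 0.8521 = 0.7041

0.70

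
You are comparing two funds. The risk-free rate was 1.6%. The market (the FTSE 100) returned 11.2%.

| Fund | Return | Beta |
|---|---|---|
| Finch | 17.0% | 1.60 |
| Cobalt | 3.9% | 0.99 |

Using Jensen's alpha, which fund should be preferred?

Finch: α = 17.0% − [1.6% + 1.60 × (11.2% − 1.6%)] = 0.040
Cobalt: α = 3.9% − [1.6% + 0.99 × (11.2% − 1.6%)] = -7.204
Highest: Finch (0.040).

Finch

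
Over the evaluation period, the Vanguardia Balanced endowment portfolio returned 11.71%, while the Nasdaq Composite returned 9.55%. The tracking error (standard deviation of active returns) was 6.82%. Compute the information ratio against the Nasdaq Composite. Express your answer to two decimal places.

0.32

IR = (Rp − Rb) / TE = (11.71% − 9.55%) / 6.82% = 2.16% / 6.82% = 0.3167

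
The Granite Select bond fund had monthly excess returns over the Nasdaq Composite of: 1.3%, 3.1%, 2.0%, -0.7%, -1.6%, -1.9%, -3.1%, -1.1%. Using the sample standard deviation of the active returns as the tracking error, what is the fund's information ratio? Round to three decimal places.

Mean return μ = -2.00 / 8 = -0.2500%
Sample std dev = √[32.2800 / 7] = 2.1474%
IR = μ / tracking error = -0.2500 / 2.1474 = -0.1164

-0.116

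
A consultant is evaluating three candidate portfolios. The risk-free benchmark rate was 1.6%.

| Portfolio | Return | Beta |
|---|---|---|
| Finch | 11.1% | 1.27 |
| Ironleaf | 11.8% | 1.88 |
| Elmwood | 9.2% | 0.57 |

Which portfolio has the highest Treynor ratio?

Elmwood

Finch: Treynor = (11.1% − 1.6%) / 1.27 = 7.480
Ironleaf: Treynor = (11.8% − 1.6%) / 1.88 = 5.426
Elmwood: Treynor = (9.2% − 1.6%) / 0.57 = 13.333
Highest: Elmwood (13.333).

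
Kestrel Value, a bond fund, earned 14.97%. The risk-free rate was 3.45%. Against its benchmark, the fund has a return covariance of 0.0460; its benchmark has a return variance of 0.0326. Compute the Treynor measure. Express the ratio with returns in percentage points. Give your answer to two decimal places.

8.16

β = Cov / Var = 0.0460 / 0.0326 = 1.4110
Treynor = (Rp − Rf) / β = (14.97% − 3.45%) / 1.4110 = 11.52 / 1.4110 = 8.1644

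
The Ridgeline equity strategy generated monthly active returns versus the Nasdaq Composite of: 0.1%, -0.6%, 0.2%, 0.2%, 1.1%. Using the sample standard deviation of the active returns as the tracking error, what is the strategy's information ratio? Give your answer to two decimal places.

0.33

r̄ = (0.1 − 0.6 + 0.2 + 0.2 + 1.1) / 5 = 0.2000%
Σ(r − r̄)² = (0.1 − 0.2000)² + (-0.6 − 0.2000)² + (0.2 − 0.2000)² + … = 1.4600
sample σ = √(1.4600 / 4) = √0.3650 = 0.6042%
IR = r̄ / tracking error = 0.2000 / 0.6042 = 0.3310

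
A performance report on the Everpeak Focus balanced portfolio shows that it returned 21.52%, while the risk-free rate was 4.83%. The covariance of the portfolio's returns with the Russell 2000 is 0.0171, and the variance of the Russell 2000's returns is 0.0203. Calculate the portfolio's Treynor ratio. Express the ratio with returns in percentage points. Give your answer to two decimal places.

β = Cov / Var = 0.0171 / 0.0203 = 0.8424
Treynor = (Rp − Rf) / β = (21.52% − 4.83%) / 0.8424 = 16.69 / 0.8424 = 19.8124

19.81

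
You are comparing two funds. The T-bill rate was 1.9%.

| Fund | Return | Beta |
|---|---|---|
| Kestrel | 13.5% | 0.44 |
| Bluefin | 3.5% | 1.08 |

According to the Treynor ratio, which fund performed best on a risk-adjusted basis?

Kestrel: Treynor = (13.5% − 1.9%) / 0.44 = 26.364
Bluefin: Treynor = (3.5% − 1.9%) / 1.08 = 1.481
Highest: Kestrel (26.364).

Kestrel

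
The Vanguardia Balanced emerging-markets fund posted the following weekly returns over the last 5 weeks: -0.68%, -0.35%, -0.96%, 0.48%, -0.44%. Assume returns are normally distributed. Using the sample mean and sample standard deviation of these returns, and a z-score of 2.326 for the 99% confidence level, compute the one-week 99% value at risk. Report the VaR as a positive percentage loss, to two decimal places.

r̄ = (-0.68 − 0.35 − 0.96 + 0.48 − 0.44) / 5 = -1.950 / 5 = -0.3900%
Sample std dev = √[1.1700 / 4] = 0.5408%
VaR = −(r̄ − z·σ) = −(-0.3900 − 2.326 × 0.5408) = −(-1.6479) = 1.6479%

1.65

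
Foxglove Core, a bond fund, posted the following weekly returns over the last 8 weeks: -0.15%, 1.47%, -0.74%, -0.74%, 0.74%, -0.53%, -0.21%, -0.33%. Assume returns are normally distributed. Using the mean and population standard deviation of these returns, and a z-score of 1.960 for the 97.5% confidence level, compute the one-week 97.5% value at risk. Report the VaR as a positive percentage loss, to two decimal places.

r̄ = (-0.15 + 1.47 − 0.74 − 0.74 + 0.74 − 0.53 − 0.21 − 0.33) / 8 = -0.0613%
Σ(r − r̄)² = (-0.15 − (-0.0613))² + (1.47 − (-0.0613))² + (-0.74 − (-0.0613))² + … = 4.2301
σ = √[4.2301 / 8] = 0.7272%
VaR = −(r̄ − z·σ) = −(-0.0613 − 1.960 × 0.7272) = −(-1.4866) = 1.4866%

1.49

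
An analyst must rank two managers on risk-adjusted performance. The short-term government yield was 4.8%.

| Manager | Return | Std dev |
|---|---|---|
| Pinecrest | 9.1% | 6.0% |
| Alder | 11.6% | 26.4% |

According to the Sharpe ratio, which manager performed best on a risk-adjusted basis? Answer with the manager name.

Pinecrest: Sharpe ratio = (9.1% − 4.8%) / 6.0% = 0.717
Alder: Sharpe ratio = (11.6% − 4.8%) / 26.4% = 0.258
Highest: Pinecrest (0.717).

Pinecrest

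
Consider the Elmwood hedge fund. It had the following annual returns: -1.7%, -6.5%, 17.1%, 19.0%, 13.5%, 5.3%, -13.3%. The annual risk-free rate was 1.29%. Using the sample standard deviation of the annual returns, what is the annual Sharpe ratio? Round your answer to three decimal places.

μ = (-1.7 − 6.5 + 17.1 + 19 + 13.5 + 5.3 − 13.3) / 7 = 33.40 / 7 = 4.7714%
Σ(r − μ)² = (-1.7 − 4.7714)² + (-6.5 − 4.7714)² + … = 926.4143
sample σ = √(926.4143 / 6) = √154.4024 = 12.4259%
Sharpe = (μ − rf) / σ = (4.7714 − 1.29) / 12.4259 = 3.4814 / 12.4259 = 0.2802

0.280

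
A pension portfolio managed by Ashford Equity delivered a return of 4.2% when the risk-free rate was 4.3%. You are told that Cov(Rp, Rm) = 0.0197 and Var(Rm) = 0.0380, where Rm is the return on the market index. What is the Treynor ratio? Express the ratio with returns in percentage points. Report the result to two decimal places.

β = Cov / Var = 0.0197 / 0.0380 = 0.5184
Treynor = (Rp − Rf) / β = (4.2% − 4.3%) / 0.5184 = -0.10 / 0.5184 = -0.1929

-0.19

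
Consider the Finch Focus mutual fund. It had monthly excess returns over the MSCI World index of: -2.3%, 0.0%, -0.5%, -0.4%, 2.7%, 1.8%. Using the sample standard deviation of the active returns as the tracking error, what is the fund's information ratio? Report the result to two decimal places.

0.12

μ = (-2.3 + 0 − 0.5 − 0.4 + 2.7 + 1.8) / 6 = 0.2167%
Σ(r − μ)² = 15.9483; sample σ = √(15.9483/5) = 1.7860%
IR = μ / tracking error = 0.2167 / 1.7860 = 0.1213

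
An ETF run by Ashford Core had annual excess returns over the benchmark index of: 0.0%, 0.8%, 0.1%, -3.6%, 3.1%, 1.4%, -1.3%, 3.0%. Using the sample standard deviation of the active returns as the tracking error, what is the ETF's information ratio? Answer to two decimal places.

μ = (0 + 0.8 + 0.1 − 3.6 + 3.1 + 1.4 − 1.3 + 3) / 8 = 3.50 / 8 = 0.4375%
Σ(r − μ)² = (0 − 0.4375)² + (0.8 − 0.4375)² + (0.1 − 0.4375)² + … = 34.3388
sample σ = √(34.3388 / 7) = √4.9055 = 2.2148%
IR = μ / tracking error = 0.4375 / 2.2148 = 0.1975

0.20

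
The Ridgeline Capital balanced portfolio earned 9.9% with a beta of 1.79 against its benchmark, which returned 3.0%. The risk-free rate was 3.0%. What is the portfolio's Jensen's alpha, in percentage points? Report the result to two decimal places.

6.90

CAPM expected return = Rf + β(Rm − Rf) = 3.0% + 1.79 × (3.0% − 3.0%) = 3 + 1.79 × 0.00 = 3.0000%
Jensen's α = Rp − E[R] = 9.9% − 3.0000% = 6.9000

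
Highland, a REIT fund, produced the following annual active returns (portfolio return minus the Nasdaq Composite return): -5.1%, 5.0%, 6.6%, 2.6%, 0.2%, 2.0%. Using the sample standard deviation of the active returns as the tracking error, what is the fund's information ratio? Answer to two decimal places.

r̄ = (-5.1 + 5 + 6.6 + 2.6 + 0.2 + 2) / 6 = 1.8833%
Σ(r − r̄)² = (-5.1 − 1.8833)² + (5 − 1.8833)² + (6.6 − 1.8833)² + … = 84.0883
σ = √[84.0883 / 5] = 4.1009%
IR = r̄ / tracking error = 1.8833 / 4.1009 = 0.4592

0.46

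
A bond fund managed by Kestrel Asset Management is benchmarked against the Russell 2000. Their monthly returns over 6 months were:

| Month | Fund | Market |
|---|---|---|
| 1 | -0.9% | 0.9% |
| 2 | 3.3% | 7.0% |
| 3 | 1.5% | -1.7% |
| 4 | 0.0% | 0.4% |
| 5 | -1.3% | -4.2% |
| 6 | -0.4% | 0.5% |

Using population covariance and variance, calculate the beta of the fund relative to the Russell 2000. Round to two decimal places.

0.35

r̄p = 0.3667%,  r̄m = 0.4833%
Cov = Σ(rp − r̄p)(rm − r̄m) / 6 = 3.9894
Var(rm) = Σ(rm − r̄m)² / 6 = 11.5581
β = Cov / Var = 3.9894 / 11.5581 = 0.3452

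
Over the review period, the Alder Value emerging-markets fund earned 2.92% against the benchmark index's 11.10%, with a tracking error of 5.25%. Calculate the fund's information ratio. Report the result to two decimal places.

-1.56

IR = (Rp − Rb) / TE = (2.92% − 11.10%) / 5.25% = -8.18% / 5.25% = -1.5581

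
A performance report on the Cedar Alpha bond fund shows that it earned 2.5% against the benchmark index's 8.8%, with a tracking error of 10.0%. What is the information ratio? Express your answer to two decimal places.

-0.63

IR = (Rp − Rb) / TE = (2.5% − 8.8%) / 10.0% = -6.30% / 10.0% = -0.6300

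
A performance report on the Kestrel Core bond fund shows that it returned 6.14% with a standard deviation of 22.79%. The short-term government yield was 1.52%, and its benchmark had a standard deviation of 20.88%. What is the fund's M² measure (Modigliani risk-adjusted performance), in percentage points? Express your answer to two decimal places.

5.75

Sharpe = (Rp − Rf) / σp = (6.14% − 1.52%) / 22.79% = 0.2027
M² = Rf + Sharpe × σm = 1.52% + 0.2027 × 20.88% = 5.7524%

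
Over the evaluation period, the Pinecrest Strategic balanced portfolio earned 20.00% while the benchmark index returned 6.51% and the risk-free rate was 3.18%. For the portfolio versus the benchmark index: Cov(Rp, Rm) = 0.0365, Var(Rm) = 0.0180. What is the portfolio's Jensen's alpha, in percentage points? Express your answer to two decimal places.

10.07

β = Cov / Var = 0.0365 / 0.0180 = 2.0278
E[R] = Rf + β(Rm − Rf) = 3.18% + 2.0278 × (6.51% − 3.18%) = 9.9326%
α = Rp − E[R] = 20.00% − 9.9326% = 10.0674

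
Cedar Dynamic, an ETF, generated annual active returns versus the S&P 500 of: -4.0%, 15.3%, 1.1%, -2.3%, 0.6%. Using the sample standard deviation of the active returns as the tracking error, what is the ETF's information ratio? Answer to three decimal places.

μ = (-4 + 15.3 + 1.1 − 2.3 + 0.6) / 5 = 10.70 / 5 = 2.1400%
Σ(r − μ)² = (-4 − 2.1400)² + (15.3 − 2.1400)² + (1.1 − 2.1400)² + … = 234.0520
σ = √[234.0520 / 4] = 7.6494%
IR = μ / tracking error = 2.1400 / 7.6494 = 0.2798

0.280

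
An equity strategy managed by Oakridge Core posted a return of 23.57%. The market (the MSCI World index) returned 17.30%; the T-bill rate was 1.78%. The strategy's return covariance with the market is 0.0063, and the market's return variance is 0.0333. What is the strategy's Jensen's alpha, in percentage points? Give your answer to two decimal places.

18.85

β = Cov / Var = 0.0063 / 0.0333 = 0.1892
E[R] = Rf + β(Rm − Rf) = 1.78% + 0.1892 × (17.30% − 1.78%) = 4.7164%
α = Rp − E[R] = 23.57% − 4.7164% = 18.8536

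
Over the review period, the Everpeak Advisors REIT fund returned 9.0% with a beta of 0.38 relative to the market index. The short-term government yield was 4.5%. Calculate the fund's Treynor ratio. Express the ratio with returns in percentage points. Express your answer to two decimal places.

11.84

Treynor = (Rp − Rf) / β = (9.0% − 4.5%) / 0.38 = 4.50 / 0.38 = 11.8421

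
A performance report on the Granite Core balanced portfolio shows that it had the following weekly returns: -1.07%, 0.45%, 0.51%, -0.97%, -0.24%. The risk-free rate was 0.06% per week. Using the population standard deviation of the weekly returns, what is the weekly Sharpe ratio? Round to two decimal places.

μ = (-1.07 + 0.45 + 0.51 − 0.97 − 0.24) / 5 = -0.2640%
Population std dev = √[2.2575 / 5] = 0.6719%
Sharpe = (μ − rf) / σ = (-0.2640 − 0.06) / 0.6719 = -0.3240 / 0.6719 = -0.4822

-0.48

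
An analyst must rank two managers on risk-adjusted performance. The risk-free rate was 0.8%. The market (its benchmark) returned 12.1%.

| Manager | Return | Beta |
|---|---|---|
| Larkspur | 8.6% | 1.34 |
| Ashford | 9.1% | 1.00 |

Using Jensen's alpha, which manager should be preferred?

Larkspur: α = 8.6% − [0.8% + 1.34 × (12.1% − 0.8%)] = -7.342
Ashford: α = 9.1% − [0.8% + 1.00 × (12.1% − 0.8%)] = -3.000
Highest: Ashford (-3.000).

Ashford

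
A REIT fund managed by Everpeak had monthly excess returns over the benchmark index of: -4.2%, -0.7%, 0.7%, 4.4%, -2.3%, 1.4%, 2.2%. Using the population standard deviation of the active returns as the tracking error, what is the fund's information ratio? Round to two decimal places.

0.08

μ = (-4.2 − 0.7 + 0.7 + 4.4 − 2.3 + 1.4 + 2.2) / 7 = 1.50 / 7 = 0.2143%
Σ(r − μ)² = (-4.2 − 0.2143)² + (-0.7 − 0.2143)² + … = 49.7486
population σ = √(49.7486 / 7) = √7.1069 = 2.6659%
IR = μ / tracking error = 0.2143 / 2.6659 = 0.0804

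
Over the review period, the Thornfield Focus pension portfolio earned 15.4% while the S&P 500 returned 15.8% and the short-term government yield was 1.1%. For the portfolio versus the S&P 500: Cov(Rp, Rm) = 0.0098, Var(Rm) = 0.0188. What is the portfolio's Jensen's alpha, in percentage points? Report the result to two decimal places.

6.64

β = Cov / Var = 0.0098 / 0.0188 = 0.5213
E[R] = Rf + β(Rm − Rf) = 1.1% + 0.5213 × (15.8% − 1.1%) = 8.7631%
α = Rp − E[R] = 15.4% − 8.7631% = 6.6369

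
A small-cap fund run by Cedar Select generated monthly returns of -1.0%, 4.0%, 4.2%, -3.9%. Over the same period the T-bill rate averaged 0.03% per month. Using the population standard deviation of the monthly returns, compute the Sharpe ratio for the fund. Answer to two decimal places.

0.23

r̄ = (-1 + 4 + 4.2 − 3.9) / 4 = 0.8250%
Σ(r − r̄)² = (-1 − 0.8250)² + (4 − 0.8250)² + … = 47.1275
σ = √[47.1275 / 4] = 3.4325%
Sharpe = (r̄ − rf) / σ = (0.8250 − 0.03) / 3.4325 = 0.7950 / 3.4325 = 0.2316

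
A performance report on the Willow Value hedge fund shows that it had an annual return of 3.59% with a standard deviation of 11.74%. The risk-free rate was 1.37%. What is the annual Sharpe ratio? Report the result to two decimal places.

0.19

Sharpe = (Rp − Rf) / σp = (3.59% − 1.37%) / 11.74% = 2.22% / 11.74% = 0.1891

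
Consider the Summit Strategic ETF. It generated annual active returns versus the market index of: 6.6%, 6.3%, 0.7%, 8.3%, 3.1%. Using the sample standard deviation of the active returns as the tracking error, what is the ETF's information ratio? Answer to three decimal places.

Mean return r̄ = 25.00 / 5 = 5.0000%
Sample σ = √[Σ(r − r̄)² / 4] = √[37.2400 / 4] = √9.3100 = 3.0512%
IR = r̄ / tracking error = 5.0000 / 3.0512 = 1.6387

1.639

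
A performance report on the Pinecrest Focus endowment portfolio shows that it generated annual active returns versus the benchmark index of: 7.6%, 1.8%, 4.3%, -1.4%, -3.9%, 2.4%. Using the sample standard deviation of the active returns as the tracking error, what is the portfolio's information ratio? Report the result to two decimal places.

0.44

μ = (7.6 + 1.8 + 4.3 − 1.4 − 3.9 + 2.4) / 6 = 10.80 / 6 = 1.8000%
Sample std dev = √[82.9800 / 5] = 4.0738%
IR = μ / tracking error = 1.8000 / 4.0738 = 0.4418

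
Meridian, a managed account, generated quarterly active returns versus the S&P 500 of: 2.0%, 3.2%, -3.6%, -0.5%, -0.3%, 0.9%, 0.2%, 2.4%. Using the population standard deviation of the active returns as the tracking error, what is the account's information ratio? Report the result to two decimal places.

r̄ = (2 + 3.2 − 3.6 − 0.5 − 0.3 + 0.9 + 0.2 + 2.4) / 8 = 0.5375%
Population σ = √[Σ(r − r̄)² / 8] = √[31.8388 / 8] = √3.9799 = 1.9950%
IR = r̄ / tracking error = 0.5375 / 1.9950 = 0.2694

0.27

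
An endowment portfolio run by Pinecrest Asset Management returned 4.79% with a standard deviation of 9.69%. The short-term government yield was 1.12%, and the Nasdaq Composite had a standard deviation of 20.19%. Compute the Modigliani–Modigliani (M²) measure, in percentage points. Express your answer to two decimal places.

8.77

Sharpe = (Rp − Rf) / σp = (4.79% − 1.12%) / 9.69% = 0.3787
M² = Rf + Sharpe × σm = 1.12% + 0.3787 × 20.19% = 8.7660%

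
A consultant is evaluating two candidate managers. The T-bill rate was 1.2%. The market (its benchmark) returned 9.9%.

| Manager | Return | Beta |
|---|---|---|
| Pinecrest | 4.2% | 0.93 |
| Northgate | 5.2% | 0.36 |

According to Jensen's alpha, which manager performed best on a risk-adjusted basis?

Pinecrest: α = 4.2% − [1.2% + 0.93 × (9.9% − 1.2%)] = -5.091
Northgate: α = 5.2% − [1.2% + 0.36 × (9.9% − 1.2%)] = 0.868
Highest: Northgate (0.868).

Northgate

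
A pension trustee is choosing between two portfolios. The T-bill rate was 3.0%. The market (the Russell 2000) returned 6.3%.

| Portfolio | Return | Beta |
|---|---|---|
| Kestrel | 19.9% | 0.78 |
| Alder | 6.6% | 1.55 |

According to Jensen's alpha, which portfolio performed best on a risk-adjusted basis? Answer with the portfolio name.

Kestrel

Kestrel: α = 19.9% − [3.0% + 0.78 × (6.3% − 3.0%)] = 14.326
Alder: α = 6.6% − [3.0% + 1.55 × (6.3% − 3.0%)] = -1.515
Highest: Kestrel (14.326).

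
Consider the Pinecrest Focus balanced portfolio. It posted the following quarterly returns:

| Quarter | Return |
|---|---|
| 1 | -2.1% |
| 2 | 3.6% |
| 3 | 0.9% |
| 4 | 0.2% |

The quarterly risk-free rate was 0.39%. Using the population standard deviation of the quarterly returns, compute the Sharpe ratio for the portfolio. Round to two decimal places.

0.13

Mean return r̄ = 2.60 / 4 = 0.6500%
Σ(r − r̄)² = (-2.1 − 0.6500)² + (3.6 − 0.6500)² + … = 16.5300
σ = √[16.5300 / 4] = 2.0329%
Sharpe = (r̄ − rf) / σ = (0.6500 − 0.39) / 2.0329 = 0.2600 / 2.0329 = 0.1279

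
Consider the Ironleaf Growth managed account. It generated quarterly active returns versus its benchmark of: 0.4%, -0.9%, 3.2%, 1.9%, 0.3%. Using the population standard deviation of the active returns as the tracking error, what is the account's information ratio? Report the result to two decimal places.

r̄ = (0.4 − 0.9 + 3.2 + 1.9 + 0.3) / 5 = 0.9800%
Σ(r − r̄)² = (0.4 − 0.9800)² + (-0.9 − 0.9800)² + (3.2 − 0.9800)² + … = 10.1080
σ = √[10.1080 / 5] = 1.4218%
IR = r̄ / tracking error = 0.9800 / 1.4218 = 0.6893

0.69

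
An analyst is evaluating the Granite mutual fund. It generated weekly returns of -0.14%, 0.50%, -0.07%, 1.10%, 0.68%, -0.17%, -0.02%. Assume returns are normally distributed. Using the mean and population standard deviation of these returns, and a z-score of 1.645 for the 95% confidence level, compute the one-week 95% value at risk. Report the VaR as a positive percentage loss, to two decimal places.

0.49

r̄ = (-0.14 + 0.5 − 0.07 + 1.1 + 0.68 − 0.17 − 0.02) / 7 = 0.2686%
Σ(r − r̄)² = (-0.14 − 0.2686)² + (0.5 − 0.2686)² + … = 1.4713
σ = √[1.4713 / 7] = 0.4585%
VaR = −(r̄ − z·σ) = −(0.2686 − 1.645 × 0.4585) = −(-0.4856) = 0.4856%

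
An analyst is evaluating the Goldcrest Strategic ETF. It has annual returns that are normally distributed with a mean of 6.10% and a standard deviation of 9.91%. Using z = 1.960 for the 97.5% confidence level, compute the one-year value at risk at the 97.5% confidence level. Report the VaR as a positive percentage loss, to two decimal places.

13.32

VaR (as % loss) = −(μ − z·σ) = −(6.10% − 1.960 × 9.91%) = −(-13.3236%) = 13.3236%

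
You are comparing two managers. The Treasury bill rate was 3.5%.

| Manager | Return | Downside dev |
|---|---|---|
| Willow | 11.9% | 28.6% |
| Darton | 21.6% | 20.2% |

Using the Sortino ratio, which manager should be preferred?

Darton

Willow: Sortino ratio = (11.9% − 3.5%) / 28.6% = 0.294
Darton: Sortino ratio = (21.6% − 3.5%) / 20.2% = 0.896
Highest: Darton (0.896).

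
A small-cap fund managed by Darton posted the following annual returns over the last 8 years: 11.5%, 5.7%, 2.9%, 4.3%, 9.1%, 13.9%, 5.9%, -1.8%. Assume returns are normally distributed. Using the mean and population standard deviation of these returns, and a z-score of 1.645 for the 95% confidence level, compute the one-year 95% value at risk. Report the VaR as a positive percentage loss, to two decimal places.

1.24

Mean return r̄ = 51.50 / 8 = 6.4375%
Population std dev = √[174.1788 / 8] = 4.6661%
VaR = −(r̄ − z·σ) = −(6.4375 − 1.645 × 4.6661) = −(-1.2382) = 1.2382%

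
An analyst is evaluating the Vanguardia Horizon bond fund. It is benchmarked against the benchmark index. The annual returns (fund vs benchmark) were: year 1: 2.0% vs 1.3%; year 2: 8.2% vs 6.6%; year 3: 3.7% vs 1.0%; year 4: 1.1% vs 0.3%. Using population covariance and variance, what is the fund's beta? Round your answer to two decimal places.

r̄p = 3.7500%,  r̄m = 2.3000%
Cov = Σ(rp − r̄p)(rm − r̄m) / 4 = 6.5625
Var(rm) = Σ(rm − r̄m)² / 4 = 6.2950
β = Cov / Var = 6.5625 / 6.2950 = 1.0425

1.04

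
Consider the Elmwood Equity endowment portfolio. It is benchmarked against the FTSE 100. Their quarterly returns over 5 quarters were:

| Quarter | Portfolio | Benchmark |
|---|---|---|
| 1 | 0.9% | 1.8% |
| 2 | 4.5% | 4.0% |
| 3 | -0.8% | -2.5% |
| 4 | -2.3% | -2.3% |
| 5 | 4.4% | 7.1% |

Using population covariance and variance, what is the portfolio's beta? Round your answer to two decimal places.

0.69

r̄p = 1.3400%,  r̄m = 1.6200%
Cov = Σ(rp − r̄p)(rm − r̄m) / 5 = 9.4592
Var(rm) = Σ(rm − r̄m)² / 5 = 13.6136
β = Cov / Var = 9.4592 / 13.6136 = 0.6948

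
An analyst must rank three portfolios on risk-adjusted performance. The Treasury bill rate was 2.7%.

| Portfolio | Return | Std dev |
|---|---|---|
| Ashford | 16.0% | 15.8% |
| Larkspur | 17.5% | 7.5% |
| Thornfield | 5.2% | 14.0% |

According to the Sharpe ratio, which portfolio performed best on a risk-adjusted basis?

Ashford: Sharpe ratio = (16.0% − 2.7%) / 15.8% = 0.842
Larkspur: Sharpe ratio = (17.5% − 2.7%) / 7.5% = 1.973
Thornfield: Sharpe ratio = (5.2% − 2.7%) / 14.0% = 0.179
Highest: Larkspur (1.973).

Larkspur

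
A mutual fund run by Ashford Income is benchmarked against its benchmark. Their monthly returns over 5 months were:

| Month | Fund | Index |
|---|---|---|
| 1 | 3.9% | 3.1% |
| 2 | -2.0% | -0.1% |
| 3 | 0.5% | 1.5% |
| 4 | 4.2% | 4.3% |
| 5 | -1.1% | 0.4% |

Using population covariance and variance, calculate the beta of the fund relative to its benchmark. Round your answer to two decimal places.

1.51

r̄p = 1.1000%,  r̄m = 1.8400%
Cov = Σ(rp − r̄p)(rm − r̄m) / 5 = 4.1080
Var(rm) = Σ(rm − r̄m)² / 5 = 2.7184
β = Cov / Var = 4.1080 / 2.7184 = 1.5112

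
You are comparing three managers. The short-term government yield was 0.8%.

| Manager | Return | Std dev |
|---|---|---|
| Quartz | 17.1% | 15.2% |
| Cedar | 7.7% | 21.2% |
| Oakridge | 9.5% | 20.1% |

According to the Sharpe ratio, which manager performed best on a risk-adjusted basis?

Quartz: Sharpe ratio = (17.1% − 0.8%) / 15.2% = 1.072
Cedar: Sharpe ratio = (7.7% − 0.8%) / 21.2% = 0.325
Oakridge: Sharpe ratio = (9.5% − 0.8%) / 20.1% = 0.433
Highest: Quartz (1.072).

Quartz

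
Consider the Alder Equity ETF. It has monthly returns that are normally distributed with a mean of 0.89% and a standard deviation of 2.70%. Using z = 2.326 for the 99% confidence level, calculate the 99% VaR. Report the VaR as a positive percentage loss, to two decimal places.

VaR (as % loss) = −(μ − z·σ) = −(0.89% − 2.326 × 2.70%) = −(-5.3902%) = 5.3902%

5.39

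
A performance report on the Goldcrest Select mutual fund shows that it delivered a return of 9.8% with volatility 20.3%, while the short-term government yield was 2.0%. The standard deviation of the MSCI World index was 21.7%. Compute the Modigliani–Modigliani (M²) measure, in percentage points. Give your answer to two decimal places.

10.34

Sharpe = (Rp − Rf) / σp = (9.8% − 2.0%) / 20.3% = 0.3842
M² = Rf + Sharpe × σm = 2.0% + 0.3842 × 21.7% = 10.3371%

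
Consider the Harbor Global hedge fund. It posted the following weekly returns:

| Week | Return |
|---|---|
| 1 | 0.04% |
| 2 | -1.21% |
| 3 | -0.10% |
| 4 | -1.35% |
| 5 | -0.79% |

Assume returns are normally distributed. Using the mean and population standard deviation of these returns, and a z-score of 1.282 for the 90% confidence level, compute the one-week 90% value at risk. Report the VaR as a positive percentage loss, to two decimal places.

1.41

μ = (0.04 − 1.21 − 0.1 − 1.35 − 0.79) / 5 = -0.6820%
Σ(r − μ)² = 1.5967; population σ = √(1.5967/5) = 0.5651%
VaR = −(μ − z·σ) = −(-0.6820 − 1.282 × 0.5651) = −(-1.4065) = 1.4065%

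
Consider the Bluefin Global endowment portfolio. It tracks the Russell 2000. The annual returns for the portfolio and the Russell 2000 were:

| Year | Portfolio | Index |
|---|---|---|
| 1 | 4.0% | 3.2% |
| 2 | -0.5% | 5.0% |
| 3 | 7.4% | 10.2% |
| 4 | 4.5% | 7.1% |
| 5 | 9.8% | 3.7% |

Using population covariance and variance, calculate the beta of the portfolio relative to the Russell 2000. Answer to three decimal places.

0.208

r̄p = 5.0400%,  r̄m = 5.8400%
Cov = Σ(rp − r̄p)(rm − r̄m) / 5 = 1.3644
Var(rm) = Σ(rm − r̄m)² / 5 = 6.5704
β = Cov / Var = 1.3644 / 6.5704 = 0.2077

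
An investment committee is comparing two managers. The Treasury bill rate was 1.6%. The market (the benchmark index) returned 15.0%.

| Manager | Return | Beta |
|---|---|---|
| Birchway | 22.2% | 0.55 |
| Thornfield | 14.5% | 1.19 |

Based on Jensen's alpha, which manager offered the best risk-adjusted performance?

Birchway

Birchway: α = 22.2% − [1.6% + 0.55 × (15.0% − 1.6%)] = 13.230
Thornfield: α = 14.5% − [1.6% + 1.19 × (15.0% − 1.6%)] = -3.046
Highest: Birchway (13.230).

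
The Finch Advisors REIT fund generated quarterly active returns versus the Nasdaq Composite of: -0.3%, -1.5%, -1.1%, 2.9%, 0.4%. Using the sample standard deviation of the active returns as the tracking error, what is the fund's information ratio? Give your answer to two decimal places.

0.05

μ = (-0.3 − 1.5 − 1.1 + 2.9 + 0.4) / 5 = 0.40 / 5 = 0.0800%
Σ(r − μ)² = (-0.3 − 0.0800)² + (-1.5 − 0.0800)² + … = 12.0880
sample σ = √(12.0880 / 4) = √3.0220 = 1.7384%
IR = μ / tracking error = 0.0800 / 1.7384 = 0.0460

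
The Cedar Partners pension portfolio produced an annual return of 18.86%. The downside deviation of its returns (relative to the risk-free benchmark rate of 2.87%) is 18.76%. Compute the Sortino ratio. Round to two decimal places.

Sortino = (Rp − Rf) / σd = (18.86% − 2.87%) / 18.76% = 15.99% / 18.76% = 0.8523

0.85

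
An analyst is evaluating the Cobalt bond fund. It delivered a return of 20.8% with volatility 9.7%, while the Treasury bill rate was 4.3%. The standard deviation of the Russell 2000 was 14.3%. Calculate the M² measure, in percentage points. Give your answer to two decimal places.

Sharpe = (Rp − Rf) / σp = (20.8% − 4.3%) / 9.7% = 1.7010
M² = Rf + Sharpe × σm = 4.3% + 1.7010 × 14.3% = 28.6243%

28.62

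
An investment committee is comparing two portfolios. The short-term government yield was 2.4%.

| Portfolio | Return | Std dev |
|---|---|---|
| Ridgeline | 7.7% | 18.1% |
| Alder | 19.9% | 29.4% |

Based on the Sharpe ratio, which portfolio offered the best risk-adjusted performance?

Alder

Ridgeline: Sharpe ratio = (7.7% − 2.4%) / 18.1% = 0.293
Alder: Sharpe ratio = (19.9% − 2.4%) / 29.4% = 0.595
Highest: Alder (0.595).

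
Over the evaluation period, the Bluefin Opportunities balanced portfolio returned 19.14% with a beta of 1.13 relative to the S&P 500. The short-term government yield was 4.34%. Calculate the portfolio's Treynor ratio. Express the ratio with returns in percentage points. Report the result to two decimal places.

13.10

Treynor = (Rp − Rf) / β = (19.14% − 4.34%) / 1.13 = 14.80 / 1.13 = 13.0973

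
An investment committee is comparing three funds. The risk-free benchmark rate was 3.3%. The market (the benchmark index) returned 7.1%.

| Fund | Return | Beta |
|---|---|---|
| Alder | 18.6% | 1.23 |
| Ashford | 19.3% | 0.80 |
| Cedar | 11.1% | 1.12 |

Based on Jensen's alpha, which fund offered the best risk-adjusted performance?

Alder: α = 18.6% − [3.3% + 1.23 × (7.1% − 3.3%)] = 10.626
Ashford: α = 19.3% − [3.3% + 0.80 × (7.1% − 3.3%)] = 12.960
Cedar: α = 11.1% − [3.3% + 1.12 × (7.1% − 3.3%)] = 3.544
Highest: Ashford (12.960).

Ashford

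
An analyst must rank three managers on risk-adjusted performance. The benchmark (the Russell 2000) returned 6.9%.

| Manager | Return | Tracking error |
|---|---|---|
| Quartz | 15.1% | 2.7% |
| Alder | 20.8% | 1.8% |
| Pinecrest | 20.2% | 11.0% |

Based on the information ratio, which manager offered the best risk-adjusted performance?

Alder

Quartz: IR = (15.1% − 6.9%) / 2.7% = 3.037
Alder: IR = (20.8% − 6.9%) / 1.8% = 7.722
Pinecrest: IR = (20.2% − 6.9%) / 11.0% = 1.209
Highest: Alder (7.722).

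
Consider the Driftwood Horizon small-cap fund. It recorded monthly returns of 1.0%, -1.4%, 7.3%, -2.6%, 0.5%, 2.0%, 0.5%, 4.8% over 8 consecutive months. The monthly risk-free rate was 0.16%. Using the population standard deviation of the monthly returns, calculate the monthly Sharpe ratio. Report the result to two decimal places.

0.45

Mean return r̄ = 12.10 / 8 = 1.5125%
Population std dev = √[72.2488 / 8] = 3.0052%
Sharpe = (r̄ − rf) / σ = (1.5125 − 0.16) / 3.0052 = 1.3525 / 3.0052 = 0.4501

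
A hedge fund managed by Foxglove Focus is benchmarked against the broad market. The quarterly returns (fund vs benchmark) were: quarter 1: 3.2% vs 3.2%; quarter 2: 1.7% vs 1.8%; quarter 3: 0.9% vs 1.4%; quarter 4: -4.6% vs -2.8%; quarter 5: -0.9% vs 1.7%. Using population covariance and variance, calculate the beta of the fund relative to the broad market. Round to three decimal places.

r̄p = 0.0600%,  r̄m = 1.0600%
Cov = Σ(rp − r̄p)(rm − r̄m) / 5 = 5.1184
Var(rm) = Σ(rm − r̄m)² / 5 = 4.1104
β = Cov / Var = 5.1184 / 4.1104 = 1.2452

1.245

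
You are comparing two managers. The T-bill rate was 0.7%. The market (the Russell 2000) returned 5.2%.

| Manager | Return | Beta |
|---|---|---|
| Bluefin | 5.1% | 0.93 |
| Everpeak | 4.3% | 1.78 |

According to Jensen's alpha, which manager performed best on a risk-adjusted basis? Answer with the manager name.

Bluefin: α = 5.1% − [0.7% + 0.93 × (5.2% − 0.7%)] = 0.215
Everpeak: α = 4.3% − [0.7% + 1.78 × (5.2% − 0.7%)] = -4.410
Highest: Bluefin (0.215).

Bluefin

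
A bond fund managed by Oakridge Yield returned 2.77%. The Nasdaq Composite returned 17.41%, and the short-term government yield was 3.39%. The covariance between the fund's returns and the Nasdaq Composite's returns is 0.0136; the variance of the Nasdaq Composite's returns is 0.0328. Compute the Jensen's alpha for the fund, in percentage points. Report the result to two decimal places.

β = Cov / Var = 0.0136 / 0.0328 = 0.4146
E[R] = Rf + β(Rm − Rf) = 3.39% + 0.4146 × (17.41% − 3.39%) = 9.2027%
α = Rp − E[R] = 2.77% − 9.2027% = -6.4327

-6.43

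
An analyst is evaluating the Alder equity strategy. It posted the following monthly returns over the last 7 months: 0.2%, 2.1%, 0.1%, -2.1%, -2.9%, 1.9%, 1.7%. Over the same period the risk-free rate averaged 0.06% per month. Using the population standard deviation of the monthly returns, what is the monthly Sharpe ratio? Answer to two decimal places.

0.05

Mean return r̄ = 1.00 / 7 = 0.1429%
Population σ = √[Σ(r − r̄)² / 7] = √[23.6371 / 7] = √3.3767 = 1.8376%
Sharpe = (r̄ − rf) / σ = (0.1429 − 0.06) / 1.8376 = 0.0829 / 1.8376 = 0.0451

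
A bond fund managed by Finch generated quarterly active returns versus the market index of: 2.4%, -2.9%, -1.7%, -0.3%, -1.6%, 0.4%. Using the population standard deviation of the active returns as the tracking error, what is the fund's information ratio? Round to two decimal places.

Mean return r̄ = -3.70 / 6 = -0.6167%
Σ(r − r̄)² = (2.4 − (-0.6167))² + (-2.9 − (-0.6167))² + (-1.7 − (-0.6167))² + … = 17.5883
σ = √[17.5883 / 6] = 1.7121%
IR = r̄ / tracking error = -0.6167 / 1.7121 = -0.3602

-0.36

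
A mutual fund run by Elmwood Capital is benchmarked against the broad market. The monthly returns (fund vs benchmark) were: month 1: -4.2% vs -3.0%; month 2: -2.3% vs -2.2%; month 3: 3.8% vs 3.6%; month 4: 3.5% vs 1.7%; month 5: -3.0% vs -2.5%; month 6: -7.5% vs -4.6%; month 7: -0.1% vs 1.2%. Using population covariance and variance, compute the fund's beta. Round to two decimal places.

1.32

r̄p = -1.4000%,  r̄m = -0.8286%
Cov = Σ(rp − r̄p)(rm − r̄m) / 7 = 10.1500
Var(rm) = Σ(rm − r̄m)² / 7 = 7.6763
β = Cov / Var = 10.1500 / 7.6763 = 1.3223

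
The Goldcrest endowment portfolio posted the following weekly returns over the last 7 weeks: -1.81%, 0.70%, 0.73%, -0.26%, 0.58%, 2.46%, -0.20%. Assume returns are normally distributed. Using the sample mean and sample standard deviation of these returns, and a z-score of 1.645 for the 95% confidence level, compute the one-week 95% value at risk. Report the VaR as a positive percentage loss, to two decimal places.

Mean return r̄ = 2.200 / 7 = 0.3143%
Σ(r − r̄)² = 10.1032; sample σ = √(10.1032/6) = 1.2976%
VaR = −(r̄ − z·σ) = −(0.3143 − 1.645 × 1.2976) = −(-1.8203) = 1.8203%

1.82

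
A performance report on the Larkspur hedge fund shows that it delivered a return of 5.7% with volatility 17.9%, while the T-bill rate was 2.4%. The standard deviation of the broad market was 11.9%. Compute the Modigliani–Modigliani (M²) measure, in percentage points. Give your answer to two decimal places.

4.59

Sharpe = (Rp − Rf) / σp = (5.7% − 2.4%) / 17.9% = 0.1844
M² = Rf + Sharpe × σm = 2.4% + 0.1844 × 11.9% = 4.5944%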